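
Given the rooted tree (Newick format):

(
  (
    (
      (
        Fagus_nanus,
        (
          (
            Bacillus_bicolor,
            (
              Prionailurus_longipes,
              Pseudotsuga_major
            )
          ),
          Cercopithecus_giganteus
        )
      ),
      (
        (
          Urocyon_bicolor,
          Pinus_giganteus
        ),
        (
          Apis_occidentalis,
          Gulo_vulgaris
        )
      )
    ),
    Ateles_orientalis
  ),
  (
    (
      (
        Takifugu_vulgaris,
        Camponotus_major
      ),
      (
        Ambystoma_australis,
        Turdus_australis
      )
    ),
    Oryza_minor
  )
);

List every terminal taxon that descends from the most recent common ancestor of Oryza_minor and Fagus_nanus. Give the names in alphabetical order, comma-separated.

Tracing Oryza_minor: it sits inside (((Takifugu_vulgaris,Camponotus_major),(Ambystoma_australis,Turdus_australis)),Oryza_minor).
Tracing Fagus_nanus: it sits inside (Fagus_nanus,((Bacillus_bicolor,(Prionailurus_longipes,Pseudotsuga_major)),Cercopithecus_giganteus)).
The smallest clade enclosing both is the whole tree (their MRCA is the root), so the answer is all 15 tips in alphabetical order.

Ambystoma_australis, Apis_occidentalis, Ateles_orientalis, Bacillus_bicolor, Camponotus_major, Cercopithecus_giganteus, Fagus_nanus, Gulo_vulgaris, Oryza_minor, Pinus_giganteus, Prionailurus_longipes, Pseudotsuga_major, Takifugu_vulgaris, Turdus_australis, Urocyon_bicolor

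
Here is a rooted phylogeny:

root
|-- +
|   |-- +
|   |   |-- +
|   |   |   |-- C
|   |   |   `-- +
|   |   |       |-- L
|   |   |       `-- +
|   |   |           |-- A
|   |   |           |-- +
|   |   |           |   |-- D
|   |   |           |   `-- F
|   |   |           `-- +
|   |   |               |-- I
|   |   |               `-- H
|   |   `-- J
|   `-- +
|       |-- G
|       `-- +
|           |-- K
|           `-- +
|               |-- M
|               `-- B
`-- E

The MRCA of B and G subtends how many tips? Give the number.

The MRCA of B and G is the node subtending (G,(K,(M,B))).
That clade contains 4 terminal taxa: B, G, K, M.

4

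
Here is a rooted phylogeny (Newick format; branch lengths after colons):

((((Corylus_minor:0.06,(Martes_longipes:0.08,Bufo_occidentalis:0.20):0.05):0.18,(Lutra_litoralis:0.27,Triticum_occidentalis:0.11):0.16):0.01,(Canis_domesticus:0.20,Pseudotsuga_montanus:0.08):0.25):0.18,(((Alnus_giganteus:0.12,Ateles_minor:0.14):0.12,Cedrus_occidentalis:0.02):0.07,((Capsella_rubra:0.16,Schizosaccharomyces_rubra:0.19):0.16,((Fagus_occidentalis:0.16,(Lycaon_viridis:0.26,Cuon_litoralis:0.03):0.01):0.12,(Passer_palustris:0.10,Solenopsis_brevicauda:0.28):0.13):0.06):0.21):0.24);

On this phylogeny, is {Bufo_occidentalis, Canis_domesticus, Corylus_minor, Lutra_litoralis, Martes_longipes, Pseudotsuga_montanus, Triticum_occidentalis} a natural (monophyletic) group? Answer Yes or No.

Yes

The most recent common ancestor of these taxa subtends (((Corylus_minor,(Martes_longipes,Bufo_occidentalis)),(Lutra_litoralis,Triticum_occidentalis)),(Canis_domesticus,Pseudotsuga_montanus)).
That clade has exactly 7 tips — every listed taxon and nothing else — so the group is monophyletic.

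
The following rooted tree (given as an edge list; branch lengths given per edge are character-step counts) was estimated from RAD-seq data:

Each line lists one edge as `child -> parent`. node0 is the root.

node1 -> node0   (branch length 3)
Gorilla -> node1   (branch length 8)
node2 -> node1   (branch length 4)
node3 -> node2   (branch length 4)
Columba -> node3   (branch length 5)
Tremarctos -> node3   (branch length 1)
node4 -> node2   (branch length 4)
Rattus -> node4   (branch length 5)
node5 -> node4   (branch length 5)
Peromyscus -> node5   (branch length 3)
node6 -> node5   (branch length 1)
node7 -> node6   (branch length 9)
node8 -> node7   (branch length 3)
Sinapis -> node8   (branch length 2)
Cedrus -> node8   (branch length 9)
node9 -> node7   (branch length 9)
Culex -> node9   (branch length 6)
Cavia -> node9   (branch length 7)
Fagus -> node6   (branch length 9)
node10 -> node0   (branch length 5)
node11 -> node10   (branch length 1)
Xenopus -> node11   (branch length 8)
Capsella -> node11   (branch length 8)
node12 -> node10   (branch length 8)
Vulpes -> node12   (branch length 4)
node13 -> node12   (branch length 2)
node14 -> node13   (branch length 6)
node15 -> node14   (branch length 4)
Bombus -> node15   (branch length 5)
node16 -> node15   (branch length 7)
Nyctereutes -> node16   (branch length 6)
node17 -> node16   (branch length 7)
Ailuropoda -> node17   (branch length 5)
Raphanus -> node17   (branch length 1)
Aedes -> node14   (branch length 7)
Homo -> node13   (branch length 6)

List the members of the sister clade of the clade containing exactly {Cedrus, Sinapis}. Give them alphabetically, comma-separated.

The clade containing exactly {Cedrus, Sinapis} attaches to the tree at the node subtending ((Sinapis,Cedrus),(Culex,Cavia)).
The other lineage descending from that same node — the sister group — is (Culex,Cavia); its 2 tips in alphabetical order are the answer.

Cavia, Culex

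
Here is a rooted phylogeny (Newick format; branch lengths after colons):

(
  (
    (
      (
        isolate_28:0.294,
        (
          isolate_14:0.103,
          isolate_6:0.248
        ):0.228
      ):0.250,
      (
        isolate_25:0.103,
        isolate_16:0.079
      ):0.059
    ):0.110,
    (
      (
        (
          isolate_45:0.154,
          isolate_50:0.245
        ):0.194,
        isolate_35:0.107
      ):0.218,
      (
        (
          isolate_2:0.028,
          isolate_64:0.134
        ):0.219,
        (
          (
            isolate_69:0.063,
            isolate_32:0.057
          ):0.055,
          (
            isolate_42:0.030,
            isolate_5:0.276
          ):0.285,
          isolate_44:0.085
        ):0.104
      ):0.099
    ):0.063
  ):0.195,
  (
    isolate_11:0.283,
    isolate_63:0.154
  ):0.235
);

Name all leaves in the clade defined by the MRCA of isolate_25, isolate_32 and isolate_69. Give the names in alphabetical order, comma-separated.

Tracing isolate_25: it sits inside (isolate_25,isolate_16).
Tracing isolate_32: it sits inside (isolate_69,isolate_32).
Tracing isolate_69: it sits inside (isolate_69,isolate_32).
The smallest clade enclosing all 3 is (((isolate_28,(isolate_14,isolate_6)),(isolate_25,isolate_16)),(((isolate_45,isolate_50),isolate_35),((isolate_2,isolate_64),((isolate_69,isolate_32),(isolate_42,isolate_5),isolate_44)))); the answer is its 15 terminal taxa in alphabetical order.

isolate_14, isolate_16, isolate_2, isolate_25, isolate_28, isolate_32, isolate_35, isolate_42, isolate_44, isolate_45, isolate_5, isolate_50, isolate_6, isolate_64, isolate_69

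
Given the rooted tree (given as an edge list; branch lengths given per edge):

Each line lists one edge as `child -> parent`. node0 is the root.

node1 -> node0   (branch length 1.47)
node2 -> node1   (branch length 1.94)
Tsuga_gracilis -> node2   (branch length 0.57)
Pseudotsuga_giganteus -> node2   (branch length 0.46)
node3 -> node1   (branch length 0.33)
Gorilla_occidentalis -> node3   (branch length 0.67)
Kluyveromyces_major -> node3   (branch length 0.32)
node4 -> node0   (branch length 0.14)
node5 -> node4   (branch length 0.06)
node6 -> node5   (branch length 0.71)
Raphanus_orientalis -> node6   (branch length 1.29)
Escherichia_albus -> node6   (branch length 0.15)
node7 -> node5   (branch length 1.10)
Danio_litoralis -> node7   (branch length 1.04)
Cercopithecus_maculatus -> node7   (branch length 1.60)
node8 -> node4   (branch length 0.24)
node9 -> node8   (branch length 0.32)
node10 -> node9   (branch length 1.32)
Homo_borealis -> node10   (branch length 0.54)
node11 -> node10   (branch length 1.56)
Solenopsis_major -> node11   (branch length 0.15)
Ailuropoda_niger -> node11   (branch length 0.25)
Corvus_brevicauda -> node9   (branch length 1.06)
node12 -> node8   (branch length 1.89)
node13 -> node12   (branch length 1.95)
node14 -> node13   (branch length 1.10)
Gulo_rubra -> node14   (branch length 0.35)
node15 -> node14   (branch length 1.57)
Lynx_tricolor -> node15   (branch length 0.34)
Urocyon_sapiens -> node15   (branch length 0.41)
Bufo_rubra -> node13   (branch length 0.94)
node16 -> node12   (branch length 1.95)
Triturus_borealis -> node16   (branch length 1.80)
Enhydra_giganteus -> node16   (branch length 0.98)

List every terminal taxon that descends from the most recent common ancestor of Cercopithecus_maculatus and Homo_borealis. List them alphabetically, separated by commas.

Tracing Cercopithecus_maculatus: it sits inside (Danio_litoralis,Cercopithecus_maculatus).
Tracing Homo_borealis: it sits inside (Homo_borealis,(Solenopsis_major,Ailuropoda_niger)).
The smallest clade enclosing both is (((Raphanus_orientalis,Escherichia_albus),(Danio_litoralis,Cercopithecus_maculatus)),(((Homo_borealis,(Solenopsis_major,Ailuropoda_niger)),Corvus_brevicauda),(((Gulo_rubra,(Lynx_tricolor,Urocyon_sapiens)),Bufo_rubra),(Triturus_borealis,Enhydra_giganteus)))); the answer is its 14 terminal taxa in alphabetical order.

Ailuropoda_niger, Bufo_rubra, Cercopithecus_maculatus, Corvus_brevicauda, Danio_litoralis, Enhydra_giganteus, Escherichia_albus, Gulo_rubra, Homo_borealis, Lynx_tricolor, Raphanus_orientalis, Solenopsis_major, Triturus_borealis, Urocyon_sapiens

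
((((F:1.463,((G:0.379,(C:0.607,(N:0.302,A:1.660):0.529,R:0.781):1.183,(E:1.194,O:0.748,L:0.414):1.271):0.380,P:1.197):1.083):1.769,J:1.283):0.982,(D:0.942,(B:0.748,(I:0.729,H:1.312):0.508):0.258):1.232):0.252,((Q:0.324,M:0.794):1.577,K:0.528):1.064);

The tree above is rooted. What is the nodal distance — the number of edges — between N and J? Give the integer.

The MRCA of N and J is the node subtending ((F,((G,(C,(N,A),R),(E,O,L)),P)),J).
From N up to that node: 6 branches. From J up to the same node: 1 branch. Total: 6 + 1 = 7.

7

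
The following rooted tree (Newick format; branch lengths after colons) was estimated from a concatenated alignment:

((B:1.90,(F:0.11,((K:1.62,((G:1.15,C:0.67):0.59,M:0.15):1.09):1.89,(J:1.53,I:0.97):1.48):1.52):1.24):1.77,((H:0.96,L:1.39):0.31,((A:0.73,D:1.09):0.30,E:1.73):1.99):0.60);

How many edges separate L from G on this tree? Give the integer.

10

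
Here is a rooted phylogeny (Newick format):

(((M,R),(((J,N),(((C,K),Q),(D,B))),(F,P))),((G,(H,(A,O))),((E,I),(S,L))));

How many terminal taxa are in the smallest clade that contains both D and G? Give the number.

19

The MRCA of D and G is the root, so the clade is the entire tree.
That clade contains 19 terminal taxa: A, B, C, D, E, F, G, H, I, J, K, L, M, N, O, P, Q, R, S.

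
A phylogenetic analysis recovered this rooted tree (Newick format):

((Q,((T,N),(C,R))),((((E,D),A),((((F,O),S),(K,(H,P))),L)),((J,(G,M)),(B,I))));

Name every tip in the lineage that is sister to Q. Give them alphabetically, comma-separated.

C, N, R, T

Q attaches to the tree at the node subtending (Q,((T,N),(C,R))).
The other lineage descending from that same node — the sister group — is ((T,N),(C,R)); its 4 tips in alphabetical order are the answer.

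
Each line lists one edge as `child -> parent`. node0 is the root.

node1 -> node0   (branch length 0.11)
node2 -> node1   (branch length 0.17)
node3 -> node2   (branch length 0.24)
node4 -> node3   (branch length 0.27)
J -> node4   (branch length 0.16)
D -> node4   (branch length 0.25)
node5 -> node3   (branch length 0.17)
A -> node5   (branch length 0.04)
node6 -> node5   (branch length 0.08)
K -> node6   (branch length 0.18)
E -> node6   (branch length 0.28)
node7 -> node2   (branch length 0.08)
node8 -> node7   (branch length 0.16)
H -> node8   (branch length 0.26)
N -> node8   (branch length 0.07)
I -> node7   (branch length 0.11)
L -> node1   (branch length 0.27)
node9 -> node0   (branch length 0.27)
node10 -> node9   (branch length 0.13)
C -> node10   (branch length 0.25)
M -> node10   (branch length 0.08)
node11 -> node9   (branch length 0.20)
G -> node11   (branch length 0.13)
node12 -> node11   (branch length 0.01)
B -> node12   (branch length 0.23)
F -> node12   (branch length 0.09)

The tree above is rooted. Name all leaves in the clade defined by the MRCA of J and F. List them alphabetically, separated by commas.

Tracing J: it sits inside (J,D).
Tracing F: it sits inside (B,F).
The smallest clade enclosing both is the whole tree (their MRCA is the root), so the answer is all 14 tips in alphabetical order.

A, B, C, D, E, F, G, H, I, J, K, L, M, N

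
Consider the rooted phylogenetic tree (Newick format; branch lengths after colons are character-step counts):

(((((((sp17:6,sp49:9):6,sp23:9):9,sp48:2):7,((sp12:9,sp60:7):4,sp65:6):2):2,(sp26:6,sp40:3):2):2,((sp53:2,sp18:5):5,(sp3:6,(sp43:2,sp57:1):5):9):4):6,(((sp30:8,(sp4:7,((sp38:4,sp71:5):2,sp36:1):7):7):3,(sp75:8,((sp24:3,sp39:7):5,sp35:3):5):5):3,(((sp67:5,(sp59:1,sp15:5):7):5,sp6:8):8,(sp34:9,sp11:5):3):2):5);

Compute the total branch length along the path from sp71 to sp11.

37

The path runs sp71 → … → MRCA → … → sp11; the MRCA is the node subtending (((sp30,(sp4,((sp38,sp71),sp36))),(sp75,((sp24,sp39),sp35))),(((sp67,(sp59,sp15)),sp6),(sp34,sp11))).
Branch lengths along that path: 5 + 2 + 7 + 7 + 3 + 3 + 2 + 3 + 5 = 37.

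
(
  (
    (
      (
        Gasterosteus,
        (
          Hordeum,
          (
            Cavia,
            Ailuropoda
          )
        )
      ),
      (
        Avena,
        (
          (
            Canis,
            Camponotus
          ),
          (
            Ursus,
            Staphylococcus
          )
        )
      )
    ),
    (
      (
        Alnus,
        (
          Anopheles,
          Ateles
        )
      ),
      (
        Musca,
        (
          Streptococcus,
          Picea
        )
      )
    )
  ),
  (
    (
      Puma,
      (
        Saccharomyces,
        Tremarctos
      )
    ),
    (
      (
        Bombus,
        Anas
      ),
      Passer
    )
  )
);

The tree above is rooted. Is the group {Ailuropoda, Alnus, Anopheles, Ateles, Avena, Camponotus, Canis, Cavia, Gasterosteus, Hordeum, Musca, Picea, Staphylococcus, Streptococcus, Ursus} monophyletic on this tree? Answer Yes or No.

Yes

The most recent common ancestor of these taxa subtends (((Gasterosteus,(Hordeum,(Cavia,Ailuropoda))),(Avena,((Canis,Camponotus),(Ursus,Staphylococcus)))),((Alnus,(Anopheles,Ateles)),(Musca,(Streptococcus,Picea)))).
That clade has exactly 15 tips — every listed taxon and nothing else — so the group is monophyletic.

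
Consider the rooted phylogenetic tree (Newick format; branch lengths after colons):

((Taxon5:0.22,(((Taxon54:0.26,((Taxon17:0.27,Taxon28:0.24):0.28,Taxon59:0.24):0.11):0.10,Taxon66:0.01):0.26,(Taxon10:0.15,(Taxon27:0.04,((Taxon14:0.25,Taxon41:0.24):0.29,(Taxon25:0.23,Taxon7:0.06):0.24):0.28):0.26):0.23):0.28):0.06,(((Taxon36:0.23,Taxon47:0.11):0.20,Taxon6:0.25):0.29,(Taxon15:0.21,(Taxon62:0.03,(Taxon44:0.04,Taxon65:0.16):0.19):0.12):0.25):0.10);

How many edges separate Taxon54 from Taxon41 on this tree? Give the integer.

The MRCA of Taxon54 and Taxon41 is the node subtending (((Taxon54,((Taxon17,Taxon28),Taxon59)),Taxon66),(Taxon10,(Taxon27,((Taxon14,Taxon41),(Taxon25,Taxon7))))).
From Taxon54 up to that node: 3 branches. From Taxon41 up to the same node: 5 branches. Total: 3 + 5 = 8.

8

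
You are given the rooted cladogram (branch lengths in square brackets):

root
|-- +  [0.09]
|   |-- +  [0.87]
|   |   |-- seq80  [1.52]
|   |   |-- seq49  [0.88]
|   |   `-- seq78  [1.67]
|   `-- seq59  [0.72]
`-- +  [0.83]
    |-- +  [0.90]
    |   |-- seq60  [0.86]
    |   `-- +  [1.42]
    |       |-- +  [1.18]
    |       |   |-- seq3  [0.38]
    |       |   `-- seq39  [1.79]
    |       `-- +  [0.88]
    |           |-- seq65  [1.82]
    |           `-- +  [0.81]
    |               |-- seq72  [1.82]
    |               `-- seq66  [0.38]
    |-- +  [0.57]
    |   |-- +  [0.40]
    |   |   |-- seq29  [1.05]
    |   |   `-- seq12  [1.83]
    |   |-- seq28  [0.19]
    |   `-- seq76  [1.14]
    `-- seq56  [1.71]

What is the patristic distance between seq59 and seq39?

6.93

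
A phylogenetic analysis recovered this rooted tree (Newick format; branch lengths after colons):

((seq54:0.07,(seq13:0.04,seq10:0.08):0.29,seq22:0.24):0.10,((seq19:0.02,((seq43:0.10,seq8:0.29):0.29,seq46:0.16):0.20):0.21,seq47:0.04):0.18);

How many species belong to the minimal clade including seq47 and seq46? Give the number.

The MRCA of seq47 and seq46 is the node subtending ((seq19,((seq43,seq8),seq46)),seq47).
That clade contains 5 terminal taxa: seq19, seq43, seq46, seq47, seq8.

5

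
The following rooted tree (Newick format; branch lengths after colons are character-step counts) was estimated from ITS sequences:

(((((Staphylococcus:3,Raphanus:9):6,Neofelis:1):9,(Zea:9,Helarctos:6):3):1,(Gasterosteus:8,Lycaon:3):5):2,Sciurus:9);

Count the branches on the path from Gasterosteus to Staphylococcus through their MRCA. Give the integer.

The MRCA of Gasterosteus and Staphylococcus is the node subtending ((((Staphylococcus,Raphanus),Neofelis),(Zea,Helarctos)),(Gasterosteus,Lycaon)).
From Gasterosteus up to that node: 2 branches. From Staphylococcus up to the same node: 4 branches. Total: 2 + 4 = 6.

6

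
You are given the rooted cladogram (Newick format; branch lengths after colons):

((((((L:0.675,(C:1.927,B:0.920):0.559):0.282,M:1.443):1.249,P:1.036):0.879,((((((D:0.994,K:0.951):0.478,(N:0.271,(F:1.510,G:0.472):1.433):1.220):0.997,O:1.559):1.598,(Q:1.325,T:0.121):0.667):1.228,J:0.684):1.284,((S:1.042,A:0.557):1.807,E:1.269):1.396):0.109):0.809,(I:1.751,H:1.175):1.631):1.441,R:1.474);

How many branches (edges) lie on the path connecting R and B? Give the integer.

8

The MRCA of R and B is the root of the tree.
From R up to that node: 1 branch. From B up to the same node: 7 branches. Total: 1 + 7 = 8.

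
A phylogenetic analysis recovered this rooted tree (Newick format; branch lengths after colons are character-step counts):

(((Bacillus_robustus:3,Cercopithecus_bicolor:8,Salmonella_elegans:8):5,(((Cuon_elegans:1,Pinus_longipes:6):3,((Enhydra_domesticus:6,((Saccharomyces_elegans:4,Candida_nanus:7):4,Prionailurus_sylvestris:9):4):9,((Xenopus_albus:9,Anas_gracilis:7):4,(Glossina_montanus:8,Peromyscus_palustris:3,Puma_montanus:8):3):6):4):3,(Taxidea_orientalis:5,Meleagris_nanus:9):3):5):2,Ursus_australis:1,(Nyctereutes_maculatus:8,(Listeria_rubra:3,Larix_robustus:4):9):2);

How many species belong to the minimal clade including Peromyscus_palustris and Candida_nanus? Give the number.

The MRCA of Peromyscus_palustris and Candida_nanus is the node subtending ((Enhydra_domesticus,((Saccharomyces_elegans,Candida_nanus),Prionailurus_sylvestris)),((Xenopus_albus,Anas_gracilis),(Glossina_montanus,Peromyscus_palustris,Puma_montanus))).
That clade contains 9 terminal taxa: Anas_gracilis, Candida_nanus, Enhydra_domesticus, Glossina_montanus, Peromyscus_palustris, Prionailurus_sylvestris, Puma_montanus, Saccharomyces_elegans, Xenopus_albus.

9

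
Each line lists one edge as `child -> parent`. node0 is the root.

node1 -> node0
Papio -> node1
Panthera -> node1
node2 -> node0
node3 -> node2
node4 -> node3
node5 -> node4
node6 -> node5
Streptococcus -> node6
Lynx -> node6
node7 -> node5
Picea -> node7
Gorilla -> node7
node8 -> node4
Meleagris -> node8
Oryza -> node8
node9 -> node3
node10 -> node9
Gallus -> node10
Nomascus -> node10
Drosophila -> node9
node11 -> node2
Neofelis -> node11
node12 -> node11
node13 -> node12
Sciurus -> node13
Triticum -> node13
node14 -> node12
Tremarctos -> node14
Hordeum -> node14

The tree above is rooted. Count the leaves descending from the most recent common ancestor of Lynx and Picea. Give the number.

4

The MRCA of Lynx and Picea is the node subtending ((Streptococcus,Lynx),(Picea,Gorilla)).
That clade contains 4 terminal taxa: Gorilla, Lynx, Picea, Streptococcus.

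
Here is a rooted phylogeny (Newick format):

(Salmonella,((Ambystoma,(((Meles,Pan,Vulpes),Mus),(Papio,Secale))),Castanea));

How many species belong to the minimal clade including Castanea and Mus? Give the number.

The MRCA of Castanea and Mus is the node subtending ((Ambystoma,(((Meles,Pan,Vulpes),Mus),(Papio,Secale))),Castanea).
That clade contains 8 terminal taxa: Ambystoma, Castanea, Meles, Mus, Pan, Papio, Secale, Vulpes.

8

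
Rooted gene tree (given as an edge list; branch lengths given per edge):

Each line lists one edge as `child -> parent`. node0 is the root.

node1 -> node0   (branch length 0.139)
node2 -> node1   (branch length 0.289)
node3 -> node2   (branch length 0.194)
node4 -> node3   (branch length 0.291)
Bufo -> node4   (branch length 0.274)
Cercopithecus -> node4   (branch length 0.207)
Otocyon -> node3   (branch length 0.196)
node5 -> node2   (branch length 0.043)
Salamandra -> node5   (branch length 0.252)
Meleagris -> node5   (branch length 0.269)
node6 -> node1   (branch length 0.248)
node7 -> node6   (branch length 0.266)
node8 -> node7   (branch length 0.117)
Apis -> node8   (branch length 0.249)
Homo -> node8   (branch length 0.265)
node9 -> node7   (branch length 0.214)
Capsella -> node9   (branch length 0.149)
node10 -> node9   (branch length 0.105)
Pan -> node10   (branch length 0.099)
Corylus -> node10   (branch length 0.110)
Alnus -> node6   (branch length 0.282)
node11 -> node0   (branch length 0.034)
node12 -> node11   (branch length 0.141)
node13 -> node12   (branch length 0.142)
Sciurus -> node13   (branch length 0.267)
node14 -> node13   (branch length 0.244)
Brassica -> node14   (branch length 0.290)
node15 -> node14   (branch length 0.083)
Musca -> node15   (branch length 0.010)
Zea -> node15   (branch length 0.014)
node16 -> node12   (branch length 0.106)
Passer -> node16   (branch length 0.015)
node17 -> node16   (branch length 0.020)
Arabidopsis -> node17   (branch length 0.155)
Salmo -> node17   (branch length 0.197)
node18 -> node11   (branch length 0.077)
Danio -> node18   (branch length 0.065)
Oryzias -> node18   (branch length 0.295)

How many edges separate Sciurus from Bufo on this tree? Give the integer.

The MRCA of Sciurus and Bufo is the root of the tree.
From Sciurus up to that node: 4 branches. From Bufo up to the same node: 5 branches. Total: 4 + 5 = 9.

9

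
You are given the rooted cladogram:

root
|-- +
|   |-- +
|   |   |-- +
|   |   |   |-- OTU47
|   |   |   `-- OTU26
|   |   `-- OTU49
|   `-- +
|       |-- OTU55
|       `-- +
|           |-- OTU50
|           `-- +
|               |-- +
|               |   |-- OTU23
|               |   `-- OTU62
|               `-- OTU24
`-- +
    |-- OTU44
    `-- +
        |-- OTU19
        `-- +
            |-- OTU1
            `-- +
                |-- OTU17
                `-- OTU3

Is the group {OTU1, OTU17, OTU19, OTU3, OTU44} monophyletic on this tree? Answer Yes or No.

Yes

The most recent common ancestor of these taxa subtends (OTU44,(OTU19,(OTU1,(OTU17,OTU3)))).
That clade has exactly 5 tips — every listed taxon and nothing else — so the group is monophyletic.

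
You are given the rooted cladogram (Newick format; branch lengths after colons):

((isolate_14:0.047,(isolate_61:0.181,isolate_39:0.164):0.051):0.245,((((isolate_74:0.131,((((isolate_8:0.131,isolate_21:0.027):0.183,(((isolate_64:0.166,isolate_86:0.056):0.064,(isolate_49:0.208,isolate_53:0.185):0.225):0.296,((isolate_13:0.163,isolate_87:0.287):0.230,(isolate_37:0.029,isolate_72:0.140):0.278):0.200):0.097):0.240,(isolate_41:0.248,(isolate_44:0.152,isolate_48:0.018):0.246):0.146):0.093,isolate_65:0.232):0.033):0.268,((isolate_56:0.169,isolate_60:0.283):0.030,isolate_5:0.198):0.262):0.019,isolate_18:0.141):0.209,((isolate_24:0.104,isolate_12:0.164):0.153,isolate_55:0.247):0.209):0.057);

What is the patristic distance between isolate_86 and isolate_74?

1.010

The path runs isolate_86 → … → MRCA → … → isolate_74; the MRCA is the node subtending (isolate_74,((((isolate_8,isolate_21),(((isolate_64,isolate_86),(isolate_49,isolate_53)),((isolate_13,isolate_87),(isolate_37,isolate_72)))),(isolate_41,(isolate_44,isolate_48))),isolate_65)).
Branch lengths along that path: 0.056 + 0.064 + 0.296 + 0.097 + 0.240 + 0.093 + 0.033 + 0.131 = 1.010.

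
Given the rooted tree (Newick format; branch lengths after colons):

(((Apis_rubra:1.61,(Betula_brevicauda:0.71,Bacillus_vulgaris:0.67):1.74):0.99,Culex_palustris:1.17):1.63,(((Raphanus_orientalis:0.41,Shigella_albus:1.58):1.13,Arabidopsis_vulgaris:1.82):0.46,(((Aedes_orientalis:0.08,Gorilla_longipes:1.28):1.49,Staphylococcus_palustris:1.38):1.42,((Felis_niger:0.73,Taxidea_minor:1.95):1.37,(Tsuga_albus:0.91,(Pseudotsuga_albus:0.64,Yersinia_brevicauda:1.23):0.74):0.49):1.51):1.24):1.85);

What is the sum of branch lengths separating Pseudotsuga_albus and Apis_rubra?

The path runs Pseudotsuga_albus → … → MRCA → … → Apis_rubra; the MRCA is the root of the tree.
Branch lengths along that path: 0.64 + 0.74 + 0.49 + 1.51 + 1.24 + 1.85 + 1.63 + 0.99 + 1.61 = 10.70.

10.70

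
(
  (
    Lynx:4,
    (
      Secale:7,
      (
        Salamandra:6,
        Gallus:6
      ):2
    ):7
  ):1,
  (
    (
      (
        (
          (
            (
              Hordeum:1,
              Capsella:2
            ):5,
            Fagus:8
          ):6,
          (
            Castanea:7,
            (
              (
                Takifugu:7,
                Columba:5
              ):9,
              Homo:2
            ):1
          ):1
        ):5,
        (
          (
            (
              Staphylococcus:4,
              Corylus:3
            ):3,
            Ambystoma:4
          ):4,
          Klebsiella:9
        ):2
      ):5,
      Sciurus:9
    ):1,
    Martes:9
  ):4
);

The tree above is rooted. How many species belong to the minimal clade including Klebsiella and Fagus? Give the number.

The MRCA of Klebsiella and Fagus is the node subtending ((((Hordeum,Capsella),Fagus),(Castanea,((Takifugu,Columba),Homo))),(((Staphylococcus,Corylus),Ambystoma),Klebsiella)).
That clade contains 11 terminal taxa: Ambystoma, Capsella, Castanea, Columba, Corylus, Fagus, Homo, Hordeum, Klebsiella, Staphylococcus, Takifugu.

11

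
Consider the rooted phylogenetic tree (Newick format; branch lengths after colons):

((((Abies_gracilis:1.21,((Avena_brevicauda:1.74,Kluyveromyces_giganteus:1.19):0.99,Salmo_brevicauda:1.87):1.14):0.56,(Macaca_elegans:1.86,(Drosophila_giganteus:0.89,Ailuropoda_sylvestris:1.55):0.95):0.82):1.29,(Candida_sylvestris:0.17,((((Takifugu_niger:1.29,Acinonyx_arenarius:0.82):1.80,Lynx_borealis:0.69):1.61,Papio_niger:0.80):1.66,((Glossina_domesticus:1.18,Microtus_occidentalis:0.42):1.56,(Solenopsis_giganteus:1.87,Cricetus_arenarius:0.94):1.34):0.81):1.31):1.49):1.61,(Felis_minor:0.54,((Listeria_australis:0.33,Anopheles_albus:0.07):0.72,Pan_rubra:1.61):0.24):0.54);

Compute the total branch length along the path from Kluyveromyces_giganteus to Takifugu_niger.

The path runs Kluyveromyces_giganteus → … → MRCA → … → Takifugu_niger; the MRCA is the node subtending (((Abies_gracilis,((Avena_brevicauda,Kluyveromyces_giganteus),Salmo_brevicauda)),(Macaca_elegans,(Drosophila_giganteus,Ailuropoda_sylvestris))),(Candida_sylvestris,((((Takifugu_niger,Acinonyx_arenarius),Lynx_borealis),Papio_niger),((Glossina_domesticus,Microtus_occidentalis),(Solenopsis_giganteus,Cricetus_arenarius))))).
Branch lengths along that path: 1.19 + 0.99 + 1.14 + 0.56 + 1.29 + 1.49 + 1.31 + 1.66 + 1.61 + 1.80 + 1.29 = 14.33.

14.33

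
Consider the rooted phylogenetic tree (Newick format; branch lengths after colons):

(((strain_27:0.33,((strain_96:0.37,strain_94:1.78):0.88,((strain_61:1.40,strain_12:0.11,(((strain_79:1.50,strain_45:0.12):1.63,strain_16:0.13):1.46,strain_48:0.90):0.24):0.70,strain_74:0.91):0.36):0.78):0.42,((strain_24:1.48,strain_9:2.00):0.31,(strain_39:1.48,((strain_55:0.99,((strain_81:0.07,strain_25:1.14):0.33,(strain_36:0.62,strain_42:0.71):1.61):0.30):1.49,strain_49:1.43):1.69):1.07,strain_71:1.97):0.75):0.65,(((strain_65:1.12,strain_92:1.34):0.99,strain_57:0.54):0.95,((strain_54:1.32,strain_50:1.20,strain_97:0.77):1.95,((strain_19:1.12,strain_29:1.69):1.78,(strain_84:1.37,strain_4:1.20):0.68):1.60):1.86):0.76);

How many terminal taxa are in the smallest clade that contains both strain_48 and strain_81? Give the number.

The MRCA of strain_48 and strain_81 is the node subtending ((strain_27,((strain_96,strain_94),((strain_61,strain_12,(((strain_79,strain_45),strain_16),strain_48)),strain_74))),((strain_24,strain_9),(strain_39,((strain_55,((strain_81,strain_25),(strain_36,strain_42))),strain_49)),strain_71)).
That clade contains 20 terminal taxa: strain_12, strain_16, strain_24, strain_25, strain_27, strain_36, strain_39, strain_42, strain_45, strain_48, strain_49, strain_55, strain_61, strain_71, strain_74, strain_79, strain_81, strain_9, strain_94, strain_96.

20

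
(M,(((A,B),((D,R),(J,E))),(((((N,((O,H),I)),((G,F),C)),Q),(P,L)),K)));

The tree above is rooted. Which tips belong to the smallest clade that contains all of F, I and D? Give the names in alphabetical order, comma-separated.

Tracing F: it sits inside (G,F).
Tracing I: it sits inside ((O,H),I).
Tracing D: it sits inside (D,R).
The smallest clade enclosing all 3 is (((A,B),((D,R),(J,E))),(((((N,((O,H),I)),((G,F),C)),Q),(P,L)),K)); the answer is its 17 terminal taxa in alphabetical order.

A, B, C, D, E, F, G, H, I, J, K, L, N, O, P, Q, R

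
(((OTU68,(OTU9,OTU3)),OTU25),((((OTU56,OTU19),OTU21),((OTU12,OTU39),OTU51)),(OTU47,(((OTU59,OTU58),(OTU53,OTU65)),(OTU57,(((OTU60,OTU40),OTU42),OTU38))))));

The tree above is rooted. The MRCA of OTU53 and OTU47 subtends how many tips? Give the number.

10

The MRCA of OTU53 and OTU47 is the node subtending (OTU47,(((OTU59,OTU58),(OTU53,OTU65)),(OTU57,(((OTU60,OTU40),OTU42),OTU38)))).
That clade contains 10 terminal taxa: OTU38, OTU40, OTU42, OTU47, OTU53, OTU57, OTU58, OTU59, OTU60, OTU65.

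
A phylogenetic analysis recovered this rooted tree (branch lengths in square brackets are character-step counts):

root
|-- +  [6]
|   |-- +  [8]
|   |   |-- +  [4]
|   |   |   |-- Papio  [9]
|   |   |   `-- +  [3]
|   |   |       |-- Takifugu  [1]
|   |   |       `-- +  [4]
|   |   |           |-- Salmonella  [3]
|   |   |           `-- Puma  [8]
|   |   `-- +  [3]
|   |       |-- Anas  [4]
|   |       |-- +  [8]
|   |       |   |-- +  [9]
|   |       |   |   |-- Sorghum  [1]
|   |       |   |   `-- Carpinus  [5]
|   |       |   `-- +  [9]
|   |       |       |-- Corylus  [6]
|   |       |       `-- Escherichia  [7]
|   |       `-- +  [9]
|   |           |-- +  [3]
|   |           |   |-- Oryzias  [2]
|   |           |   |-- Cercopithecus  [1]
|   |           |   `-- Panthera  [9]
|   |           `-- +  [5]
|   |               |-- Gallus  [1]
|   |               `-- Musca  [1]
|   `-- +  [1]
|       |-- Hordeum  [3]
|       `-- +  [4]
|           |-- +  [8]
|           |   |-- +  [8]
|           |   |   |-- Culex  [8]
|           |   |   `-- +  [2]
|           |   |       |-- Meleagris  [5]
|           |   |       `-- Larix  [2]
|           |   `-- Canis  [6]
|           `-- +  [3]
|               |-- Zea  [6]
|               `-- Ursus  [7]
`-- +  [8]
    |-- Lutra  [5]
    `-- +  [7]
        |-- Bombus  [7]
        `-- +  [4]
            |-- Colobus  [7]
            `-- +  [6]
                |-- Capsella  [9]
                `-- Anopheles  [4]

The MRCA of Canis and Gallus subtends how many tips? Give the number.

The MRCA of Canis and Gallus is the node subtending (((Papio,(Takifugu,(Salmonella,Puma))),(Anas,((Sorghum,Carpinus),(Corylus,Escherichia)),((Oryzias,Cercopithecus,Panthera),(Gallus,Musca)))),(Hordeum,(((Culex,(Meleagris,Larix)),Canis),(Zea,Ursus)))).
That clade contains 21 terminal taxa: Anas, Canis, Carpinus, Cercopithecus, Corylus, Culex, Escherichia, Gallus, Hordeum, Larix, Meleagris, Musca, Oryzias, Panthera, Papio, Puma, Salmonella, Sorghum, Takifugu, Ursus, Zea.

21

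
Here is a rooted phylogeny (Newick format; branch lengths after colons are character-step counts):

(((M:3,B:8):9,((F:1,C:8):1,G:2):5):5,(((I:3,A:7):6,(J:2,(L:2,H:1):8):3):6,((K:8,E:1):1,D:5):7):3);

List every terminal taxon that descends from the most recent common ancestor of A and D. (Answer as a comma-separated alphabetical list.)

A, D, E, H, I, J, K, L

Tracing A: it sits inside (I,A).
Tracing D: it sits inside ((K,E),D).
The smallest clade enclosing both is (((I,A),(J,(L,H))),((K,E),D)); the answer is its 8 terminal taxa in alphabetical order.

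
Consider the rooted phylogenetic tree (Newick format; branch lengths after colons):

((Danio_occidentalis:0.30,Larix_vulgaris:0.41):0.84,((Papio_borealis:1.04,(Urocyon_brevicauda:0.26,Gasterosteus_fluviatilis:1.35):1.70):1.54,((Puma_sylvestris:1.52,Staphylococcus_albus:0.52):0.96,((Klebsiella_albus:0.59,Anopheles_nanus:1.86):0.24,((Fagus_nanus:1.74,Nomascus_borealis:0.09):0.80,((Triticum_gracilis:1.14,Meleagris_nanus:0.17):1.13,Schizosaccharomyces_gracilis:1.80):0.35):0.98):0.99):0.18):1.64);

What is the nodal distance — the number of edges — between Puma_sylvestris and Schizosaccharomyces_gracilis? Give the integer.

The MRCA of Puma_sylvestris and Schizosaccharomyces_gracilis is the node subtending ((Puma_sylvestris,Staphylococcus_albus),((Klebsiella_albus,Anopheles_nanus),((Fagus_nanus,Nomascus_borealis),((Triticum_gracilis,Meleagris_nanus),Schizosaccharomyces_gracilis)))).
From Puma_sylvestris up to that node: 2 branches. From Schizosaccharomyces_gracilis up to the same node: 4 branches. Total: 2 + 4 = 6.

6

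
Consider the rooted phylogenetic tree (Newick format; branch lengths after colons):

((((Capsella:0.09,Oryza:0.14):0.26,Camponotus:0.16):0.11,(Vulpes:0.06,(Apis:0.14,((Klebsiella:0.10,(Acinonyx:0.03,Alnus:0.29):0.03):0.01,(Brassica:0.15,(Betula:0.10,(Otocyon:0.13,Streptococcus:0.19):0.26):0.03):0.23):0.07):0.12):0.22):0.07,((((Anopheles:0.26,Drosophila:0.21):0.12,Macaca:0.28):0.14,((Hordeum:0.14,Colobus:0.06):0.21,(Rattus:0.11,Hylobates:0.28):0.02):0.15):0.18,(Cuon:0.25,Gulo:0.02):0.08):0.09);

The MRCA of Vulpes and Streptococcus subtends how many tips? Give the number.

The MRCA of Vulpes and Streptococcus is the node subtending (Vulpes,(Apis,((Klebsiella,(Acinonyx,Alnus)),(Brassica,(Betula,(Otocyon,Streptococcus)))))).
That clade contains 9 terminal taxa: Acinonyx, Alnus, Apis, Betula, Brassica, Klebsiella, Otocyon, Streptococcus, Vulpes.

9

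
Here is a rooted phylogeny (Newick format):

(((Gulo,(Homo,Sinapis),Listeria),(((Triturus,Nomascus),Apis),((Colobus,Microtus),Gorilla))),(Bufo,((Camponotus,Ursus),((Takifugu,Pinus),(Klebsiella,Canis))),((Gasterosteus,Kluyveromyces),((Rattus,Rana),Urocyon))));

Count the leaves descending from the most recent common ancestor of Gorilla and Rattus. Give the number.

22

The MRCA of Gorilla and Rattus is the root, so the clade is the entire tree.
That clade contains 22 terminal taxa: Apis, Bufo, Camponotus, Canis, Colobus, Gasterosteus, Gorilla, Gulo, Homo, Klebsiella, Kluyveromyces, Listeria, Microtus, Nomascus, Pinus, Rana, Rattus, Sinapis, Takifugu, Triturus, Urocyon, Ursus.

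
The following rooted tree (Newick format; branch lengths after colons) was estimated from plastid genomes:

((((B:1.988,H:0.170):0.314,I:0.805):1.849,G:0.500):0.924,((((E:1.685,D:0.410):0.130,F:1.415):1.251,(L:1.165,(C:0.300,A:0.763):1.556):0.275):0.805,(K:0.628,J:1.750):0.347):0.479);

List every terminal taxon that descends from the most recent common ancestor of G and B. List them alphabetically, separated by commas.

B, G, H, I

Tracing G: it sits inside (((B,H),I),G).
Tracing B: it sits inside (B,H).
The smallest clade enclosing both is (((B,H),I),G); the answer is its 4 terminal taxa in alphabetical order.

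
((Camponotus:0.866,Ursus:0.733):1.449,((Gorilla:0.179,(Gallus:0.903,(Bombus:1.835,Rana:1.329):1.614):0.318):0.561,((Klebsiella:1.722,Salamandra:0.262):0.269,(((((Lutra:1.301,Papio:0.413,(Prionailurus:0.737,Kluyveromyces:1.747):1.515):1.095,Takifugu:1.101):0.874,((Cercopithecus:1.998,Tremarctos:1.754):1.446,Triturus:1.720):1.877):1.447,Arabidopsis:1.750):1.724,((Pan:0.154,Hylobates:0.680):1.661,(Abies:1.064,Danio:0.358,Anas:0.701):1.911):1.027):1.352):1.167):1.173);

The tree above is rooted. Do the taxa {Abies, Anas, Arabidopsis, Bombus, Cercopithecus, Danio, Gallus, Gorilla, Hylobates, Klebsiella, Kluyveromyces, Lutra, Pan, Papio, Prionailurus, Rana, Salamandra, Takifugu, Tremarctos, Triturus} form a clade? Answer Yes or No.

Yes

The most recent common ancestor of these taxa subtends ((Gorilla,(Gallus,(Bombus,Rana))),((Klebsiella,Salamandra),(((((Lutra,Papio,(Prionailurus,Kluyveromyces)),Takifugu),((Cercopithecus,Tremarctos),Triturus)),Arabidopsis),((Pan,Hylobates),(Abies,Danio,Anas))))).
That clade has exactly 20 tips — every listed taxon and nothing else — so the group is monophyletic.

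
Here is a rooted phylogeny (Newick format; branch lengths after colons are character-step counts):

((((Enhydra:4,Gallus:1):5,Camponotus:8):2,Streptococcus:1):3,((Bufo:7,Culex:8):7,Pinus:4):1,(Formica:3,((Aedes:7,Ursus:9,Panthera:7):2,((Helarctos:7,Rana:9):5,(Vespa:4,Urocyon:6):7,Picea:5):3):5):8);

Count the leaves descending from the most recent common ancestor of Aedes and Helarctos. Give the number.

8

The MRCA of Aedes and Helarctos is the node subtending ((Aedes,Ursus,Panthera),((Helarctos,Rana),(Vespa,Urocyon),Picea)).
That clade contains 8 terminal taxa: Aedes, Helarctos, Panthera, Picea, Rana, Urocyon, Ursus, Vespa.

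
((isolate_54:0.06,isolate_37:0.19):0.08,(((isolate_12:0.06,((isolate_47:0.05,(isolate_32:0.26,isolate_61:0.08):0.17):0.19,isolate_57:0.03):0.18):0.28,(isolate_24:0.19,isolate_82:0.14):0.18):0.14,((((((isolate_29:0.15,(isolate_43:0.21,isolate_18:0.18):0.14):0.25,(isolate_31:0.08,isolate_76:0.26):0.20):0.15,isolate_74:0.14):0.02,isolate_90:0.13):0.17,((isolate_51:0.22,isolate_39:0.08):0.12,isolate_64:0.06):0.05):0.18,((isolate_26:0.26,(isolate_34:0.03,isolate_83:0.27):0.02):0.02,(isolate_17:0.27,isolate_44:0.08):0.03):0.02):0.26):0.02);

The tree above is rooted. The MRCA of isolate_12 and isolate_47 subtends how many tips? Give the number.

The MRCA of isolate_12 and isolate_47 is the node subtending (isolate_12,((isolate_47,(isolate_32,isolate_61)),isolate_57)).
That clade contains 5 terminal taxa: isolate_12, isolate_32, isolate_47, isolate_57, isolate_61.

5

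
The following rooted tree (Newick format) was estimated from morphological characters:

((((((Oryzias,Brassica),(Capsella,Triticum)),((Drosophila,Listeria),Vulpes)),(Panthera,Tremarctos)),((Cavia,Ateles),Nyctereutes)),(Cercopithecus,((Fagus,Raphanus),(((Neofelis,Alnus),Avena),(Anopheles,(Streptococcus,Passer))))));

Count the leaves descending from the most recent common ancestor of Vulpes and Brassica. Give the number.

The MRCA of Vulpes and Brassica is the node subtending (((Oryzias,Brassica),(Capsella,Triticum)),((Drosophila,Listeria),Vulpes)).
That clade contains 7 terminal taxa: Brassica, Capsella, Drosophila, Listeria, Oryzias, Triticum, Vulpes.

7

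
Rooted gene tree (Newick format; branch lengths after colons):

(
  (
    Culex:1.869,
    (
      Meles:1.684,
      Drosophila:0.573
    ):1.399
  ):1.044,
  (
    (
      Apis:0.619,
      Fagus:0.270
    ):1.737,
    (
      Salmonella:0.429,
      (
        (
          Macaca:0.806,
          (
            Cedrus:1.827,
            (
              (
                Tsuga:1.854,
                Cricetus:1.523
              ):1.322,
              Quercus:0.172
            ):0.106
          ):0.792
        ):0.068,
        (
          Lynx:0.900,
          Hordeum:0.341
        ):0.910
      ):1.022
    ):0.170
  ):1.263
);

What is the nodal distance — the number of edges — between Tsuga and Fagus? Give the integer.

The MRCA of Tsuga and Fagus is the node subtending ((Apis,Fagus),(Salmonella,((Macaca,(Cedrus,((Tsuga,Cricetus),Quercus))),(Lynx,Hordeum)))).
From Tsuga up to that node: 7 branches. From Fagus up to the same node: 2 branches. Total: 7 + 2 = 9.

9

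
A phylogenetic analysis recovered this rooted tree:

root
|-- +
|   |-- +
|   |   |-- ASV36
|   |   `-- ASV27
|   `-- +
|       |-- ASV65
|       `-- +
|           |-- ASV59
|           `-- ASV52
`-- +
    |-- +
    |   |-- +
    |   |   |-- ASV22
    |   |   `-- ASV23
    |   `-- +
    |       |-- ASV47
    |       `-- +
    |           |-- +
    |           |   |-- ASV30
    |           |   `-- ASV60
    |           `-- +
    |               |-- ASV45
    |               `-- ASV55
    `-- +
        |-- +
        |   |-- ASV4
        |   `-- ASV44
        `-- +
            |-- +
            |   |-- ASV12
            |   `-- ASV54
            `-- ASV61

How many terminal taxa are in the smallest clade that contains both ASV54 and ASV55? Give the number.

12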